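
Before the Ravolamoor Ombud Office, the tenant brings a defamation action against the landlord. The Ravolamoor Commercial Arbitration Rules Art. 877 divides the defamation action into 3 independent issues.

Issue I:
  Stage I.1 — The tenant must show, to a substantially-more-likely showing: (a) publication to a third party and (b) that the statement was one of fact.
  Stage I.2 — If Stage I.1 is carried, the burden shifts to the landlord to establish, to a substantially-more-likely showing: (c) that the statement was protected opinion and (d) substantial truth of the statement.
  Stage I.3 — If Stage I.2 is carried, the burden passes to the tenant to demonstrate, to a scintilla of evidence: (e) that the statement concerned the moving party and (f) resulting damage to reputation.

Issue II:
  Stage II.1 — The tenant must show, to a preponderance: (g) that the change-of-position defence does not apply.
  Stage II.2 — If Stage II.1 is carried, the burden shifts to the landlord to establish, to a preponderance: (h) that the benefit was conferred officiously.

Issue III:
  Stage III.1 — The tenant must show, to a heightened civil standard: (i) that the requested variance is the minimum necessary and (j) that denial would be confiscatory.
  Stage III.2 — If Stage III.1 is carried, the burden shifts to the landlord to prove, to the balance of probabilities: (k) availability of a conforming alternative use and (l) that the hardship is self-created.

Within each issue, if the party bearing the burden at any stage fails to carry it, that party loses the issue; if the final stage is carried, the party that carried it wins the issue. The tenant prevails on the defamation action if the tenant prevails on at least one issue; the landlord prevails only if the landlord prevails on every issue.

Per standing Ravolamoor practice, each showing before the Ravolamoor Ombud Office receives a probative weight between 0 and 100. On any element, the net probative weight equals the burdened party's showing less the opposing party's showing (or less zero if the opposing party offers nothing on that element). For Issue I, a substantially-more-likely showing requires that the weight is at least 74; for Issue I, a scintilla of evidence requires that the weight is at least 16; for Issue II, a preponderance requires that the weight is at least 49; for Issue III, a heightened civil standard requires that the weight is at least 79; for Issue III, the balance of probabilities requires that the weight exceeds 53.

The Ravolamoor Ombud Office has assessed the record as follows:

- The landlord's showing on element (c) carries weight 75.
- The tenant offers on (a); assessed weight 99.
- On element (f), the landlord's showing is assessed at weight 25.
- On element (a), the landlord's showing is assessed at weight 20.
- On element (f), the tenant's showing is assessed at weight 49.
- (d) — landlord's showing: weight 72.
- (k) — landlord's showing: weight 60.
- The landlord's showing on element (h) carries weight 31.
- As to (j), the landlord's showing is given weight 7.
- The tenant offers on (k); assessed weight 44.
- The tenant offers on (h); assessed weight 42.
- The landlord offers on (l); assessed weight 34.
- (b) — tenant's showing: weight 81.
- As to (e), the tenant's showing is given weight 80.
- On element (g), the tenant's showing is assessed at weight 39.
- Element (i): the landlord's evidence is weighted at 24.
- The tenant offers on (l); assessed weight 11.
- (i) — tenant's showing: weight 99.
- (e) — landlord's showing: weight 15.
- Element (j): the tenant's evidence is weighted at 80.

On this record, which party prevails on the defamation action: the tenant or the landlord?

— Issue I —
At Stage I.1 the tenant must meet a substantially-more-likely showing (weight is at least 74): on (a) the weight is 99 less the opposing 20 gives net 79, which does reach 74, so (a) meets the standard; on (b) the weight is 81, which does reach 74, so (b) meets the standard.
  Stage I.1 is satisfied; the onus moves to the landlord.
At Stage I.2 the landlord must meet a substantially-more-likely showing (weight is at least 74): on (c) the weight is 75, which does reach 74, so (c) meets the standard; on (d) the weight is 72, which does not reach 74, so (d) does not meet the standard.
  Stage I.2 not carried; the landlord fails its burden.
So the tenant prevails on this issue.
— Issue II —
Stage II.1 (tenant, a preponderance, weight is at least 49): (g) 39 < 49 — fails.
  The tenant does not carry Stage II.1.
The analysis ends at Stage II.1; the landlord prevails on this issue.
— Issue III —
Stage III.1 — burden on tenant; standard: a heightened civil standard (weight is at least 79).
    (i): 99 − 24 = 75 < 79 [not met]
    (j): 80 − 7 = 73 < 79 [not met]
  Not every element is met, so the tenant fails to carry Stage III.1.
The landlord prevails on this issue.
Per-issue: Issue I → tenant; Issue II → landlord; Issue III → landlord. The tenant must prevail on at least one issue; overall, the tenant prevails.

tenant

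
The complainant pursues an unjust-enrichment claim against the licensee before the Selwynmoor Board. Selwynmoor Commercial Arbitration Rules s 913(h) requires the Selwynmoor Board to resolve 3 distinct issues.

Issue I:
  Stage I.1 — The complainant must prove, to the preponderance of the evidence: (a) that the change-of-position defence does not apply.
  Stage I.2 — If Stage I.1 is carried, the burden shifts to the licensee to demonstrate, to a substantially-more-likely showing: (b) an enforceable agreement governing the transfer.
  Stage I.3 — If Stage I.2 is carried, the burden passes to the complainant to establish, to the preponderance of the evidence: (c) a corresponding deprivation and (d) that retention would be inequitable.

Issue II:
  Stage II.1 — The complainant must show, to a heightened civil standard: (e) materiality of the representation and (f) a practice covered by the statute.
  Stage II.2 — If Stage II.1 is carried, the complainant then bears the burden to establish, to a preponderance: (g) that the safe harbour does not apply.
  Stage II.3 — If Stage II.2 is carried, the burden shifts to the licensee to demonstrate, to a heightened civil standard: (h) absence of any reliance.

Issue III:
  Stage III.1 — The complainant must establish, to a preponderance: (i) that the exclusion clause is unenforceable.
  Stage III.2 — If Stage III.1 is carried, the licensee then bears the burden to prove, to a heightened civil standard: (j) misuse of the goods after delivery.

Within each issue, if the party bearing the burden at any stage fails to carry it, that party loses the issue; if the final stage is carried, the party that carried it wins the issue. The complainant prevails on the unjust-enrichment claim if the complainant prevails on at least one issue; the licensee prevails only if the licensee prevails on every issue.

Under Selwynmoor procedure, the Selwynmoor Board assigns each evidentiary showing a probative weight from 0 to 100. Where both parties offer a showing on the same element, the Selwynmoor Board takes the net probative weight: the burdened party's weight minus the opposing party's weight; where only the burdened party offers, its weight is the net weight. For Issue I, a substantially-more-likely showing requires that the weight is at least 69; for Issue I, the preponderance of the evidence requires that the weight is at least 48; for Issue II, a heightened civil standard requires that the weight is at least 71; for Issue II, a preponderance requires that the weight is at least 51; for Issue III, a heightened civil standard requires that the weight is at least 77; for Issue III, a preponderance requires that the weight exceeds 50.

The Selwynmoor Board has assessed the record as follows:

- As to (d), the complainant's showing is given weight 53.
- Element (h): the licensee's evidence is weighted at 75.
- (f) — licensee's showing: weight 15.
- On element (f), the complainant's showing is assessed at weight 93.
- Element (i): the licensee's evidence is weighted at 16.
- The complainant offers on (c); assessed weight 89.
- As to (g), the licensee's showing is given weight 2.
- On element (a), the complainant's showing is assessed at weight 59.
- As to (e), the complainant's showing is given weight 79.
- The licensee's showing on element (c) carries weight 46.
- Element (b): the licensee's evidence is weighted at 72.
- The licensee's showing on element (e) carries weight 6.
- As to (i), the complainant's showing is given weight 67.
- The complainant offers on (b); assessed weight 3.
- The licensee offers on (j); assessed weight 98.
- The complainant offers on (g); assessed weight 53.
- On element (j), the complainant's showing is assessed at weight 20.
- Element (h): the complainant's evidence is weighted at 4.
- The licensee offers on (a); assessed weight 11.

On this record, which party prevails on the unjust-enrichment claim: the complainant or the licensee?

licensee

— Issue I —
Stage I.1 (complainant, the preponderance of the evidence, weight is at least 48): (a) net 59−11=48 ≥ 48 — meets.
  The complainant carries Stage I.1; the licensee now bears the burden.
Stage I.2 (licensee, a substantially-more-likely showing, weight is at least 69): (b) net 72−3=69 ≥ 69 — meets.
  Stage I.2 is satisfied; the onus moves to the complainant.
Stage I.3 (complainant, the preponderance of the evidence, weight is at least 48): (c) net 89−46=43 < 48 — fails; (d) 53 ≥ 48 — meets.
  The complainant does not carry Stage I.3.
The analysis ends at Stage I.3; the licensee prevails on this issue.
— Issue II —
At Stage II.1 the complainant must meet a heightened civil standard (weight is at least 71): on (e) the weight is 79 less the opposing 6 gives net 73, ≥ 71, so (e) meets the standard; on (f) the weight is 93 less the opposing 15 gives net 78, ≥ 71, so (f) meets the standard.
  Stage II.1 is satisfied; the complainant continues to bear the burden.
At Stage II.2 the complainant must meet a preponderance (weight is at least 51): on (g) the weight is 53 less the opposing 2 gives net 51, ≥ 51, so (g) meets the standard.
  All elements met. The burden passes to the licensee.
At Stage II.3 the licensee must meet a heightened civil standard (weight is at least 71): on (h) the weight is 75 less the opposing 4 gives net 71, ≥ 71, so (h) meets the standard.
  Stage II.3 carried; the final stage is satisfied.
All stages carried — the licensee prevails on this issue.
— Issue III —
At Stage III.1 the complainant must meet a preponderance (weight exceeds 50): on (i) the weight is 67 less the opposing 16 gives net 51, > 50, so (i) meets the standard.
  All elements met. The burden passes to the licensee.
At Stage III.2 the licensee must meet a heightened civil standard (weight is at least 77): on (j) the weight is 98 less the opposing 20 gives net 78, which does reach 77, so (j) meets the standard.
  Stage III.2 carried; the final stage is satisfied.
With every stage satisfied, the licensee prevails on this issue.
Per-issue: Issue I → licensee; Issue II → licensee; Issue III → licensee. The complainant must prevail on at least one issue; overall, the licensee prevails.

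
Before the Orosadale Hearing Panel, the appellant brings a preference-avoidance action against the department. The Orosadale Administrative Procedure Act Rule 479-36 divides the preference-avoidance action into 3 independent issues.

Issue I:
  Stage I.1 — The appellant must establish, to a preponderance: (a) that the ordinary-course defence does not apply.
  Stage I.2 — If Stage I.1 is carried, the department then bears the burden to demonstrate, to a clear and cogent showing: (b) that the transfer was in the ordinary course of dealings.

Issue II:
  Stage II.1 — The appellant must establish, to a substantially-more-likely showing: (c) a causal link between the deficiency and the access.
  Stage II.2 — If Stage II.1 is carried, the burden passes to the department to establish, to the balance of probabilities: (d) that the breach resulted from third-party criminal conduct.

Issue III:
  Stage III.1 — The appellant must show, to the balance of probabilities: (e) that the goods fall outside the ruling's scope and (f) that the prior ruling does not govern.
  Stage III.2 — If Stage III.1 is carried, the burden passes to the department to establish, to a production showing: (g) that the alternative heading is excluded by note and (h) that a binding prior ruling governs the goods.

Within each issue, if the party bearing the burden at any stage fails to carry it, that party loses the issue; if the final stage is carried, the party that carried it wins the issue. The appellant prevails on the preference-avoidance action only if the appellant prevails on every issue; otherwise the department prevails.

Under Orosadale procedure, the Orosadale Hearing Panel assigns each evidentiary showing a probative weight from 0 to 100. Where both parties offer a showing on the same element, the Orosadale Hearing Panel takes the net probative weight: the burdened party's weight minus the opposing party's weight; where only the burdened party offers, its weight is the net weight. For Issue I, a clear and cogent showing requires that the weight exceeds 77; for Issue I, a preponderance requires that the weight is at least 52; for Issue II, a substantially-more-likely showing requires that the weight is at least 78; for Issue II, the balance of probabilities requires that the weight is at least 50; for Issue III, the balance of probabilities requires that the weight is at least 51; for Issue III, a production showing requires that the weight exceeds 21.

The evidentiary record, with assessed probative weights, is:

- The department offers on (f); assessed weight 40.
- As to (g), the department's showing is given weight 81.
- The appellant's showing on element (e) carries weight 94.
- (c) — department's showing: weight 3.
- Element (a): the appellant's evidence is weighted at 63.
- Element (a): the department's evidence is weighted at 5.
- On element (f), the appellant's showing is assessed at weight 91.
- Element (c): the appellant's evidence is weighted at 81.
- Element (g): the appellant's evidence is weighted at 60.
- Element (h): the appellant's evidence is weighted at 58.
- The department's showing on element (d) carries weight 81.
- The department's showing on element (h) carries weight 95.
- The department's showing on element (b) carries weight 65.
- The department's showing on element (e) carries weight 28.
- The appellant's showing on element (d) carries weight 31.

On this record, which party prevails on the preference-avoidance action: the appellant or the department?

department

— Issue I —
Stage I.1 (appellant, a preponderance, weight is at least 52): (a) net 63−5=58 ≥ 52 — meets.
  All elements met. The burden passes to the department.
Stage I.2 (department, a clear and cogent showing, weight exceeds 77): (b) 65 ≤ 77 — fails.
  Not every element is met, so the department fails to carry Stage I.2.
The analysis ends at Stage I.2; the appellant prevails on this issue.
— Issue II —
Stage II.1 — burden on appellant; standard: a substantially-more-likely showing (weight is at least 78).
    (c): 81 − 3 = 78 ≥ 78 [met]
  Stage II.1 carried; the burden shifts to the department.
Stage II.2 — burden on department; standard: the balance of probabilities (weight is at least 50).
    (d): 81 − 31 = 50 ≥ 50 [met]
  All elements met at the final stage.
With every stage satisfied, the department prevails on this issue.
— Issue III —
At Stage III.1 the appellant must meet the balance of probabilities (weight is at least 51): on (e) the weight is 94 less the opposing 28 gives net 66, ≥ 51, so (e) meets the standard; on (f) the weight is 91 less the opposing 40 gives net 51, ≥ 51, so (f) meets the standard.
  Stage III.1 is satisfied; the onus moves to the department.
At Stage III.2 the department must meet a production showing (weight exceeds 21): on (g) the weight is 81 less the opposing 60 gives net 21, ≤ 21, so (g) does not meet the standard; on (h) the weight is 95 less the opposing 58 gives net 37, > 21, so (h) meets the standard.
  Not every element is met, so the department fails to carry Stage III.2.
The analysis ends at Stage III.2; the appellant prevails on this issue.
Per-issue: Issue I → appellant; Issue II → department; Issue III → appellant. The appellant must prevail on every issue; overall, the department prevails.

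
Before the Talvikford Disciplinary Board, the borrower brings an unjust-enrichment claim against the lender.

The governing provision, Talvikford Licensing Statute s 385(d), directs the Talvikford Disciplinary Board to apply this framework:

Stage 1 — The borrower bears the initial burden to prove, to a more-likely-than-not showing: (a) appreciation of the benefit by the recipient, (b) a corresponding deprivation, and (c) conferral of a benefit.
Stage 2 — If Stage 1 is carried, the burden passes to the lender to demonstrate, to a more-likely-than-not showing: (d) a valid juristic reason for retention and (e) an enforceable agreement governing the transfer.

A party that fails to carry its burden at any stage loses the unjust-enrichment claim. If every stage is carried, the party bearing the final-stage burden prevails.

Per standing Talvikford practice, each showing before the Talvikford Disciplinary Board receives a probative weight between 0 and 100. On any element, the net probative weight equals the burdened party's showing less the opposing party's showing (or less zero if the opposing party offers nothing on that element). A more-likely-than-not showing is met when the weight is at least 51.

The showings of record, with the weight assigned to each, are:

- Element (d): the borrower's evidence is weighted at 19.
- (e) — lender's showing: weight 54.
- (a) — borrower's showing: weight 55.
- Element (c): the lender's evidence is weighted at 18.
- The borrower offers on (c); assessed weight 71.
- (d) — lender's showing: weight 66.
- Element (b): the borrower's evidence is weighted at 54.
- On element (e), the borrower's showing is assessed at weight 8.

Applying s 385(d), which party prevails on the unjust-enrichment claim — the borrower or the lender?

borrower

Stage 1 — burden on borrower; standard: a more-likely-than-not showing (weight is at least 51).
    (a): 55 ≥ 51 [met]
    (b): 54 ≥ 51 [met]
    (c): 71 − 18 = 53 ≥ 51 [met]
  All elements met. The burden passes to the lender.
Stage 2 — burden on lender; standard: a more-likely-than-not showing (weight is at least 51).
    (d): 66 − 19 = 47 < 51 [not met]
    (e): 54 − 8 = 46 < 51 [not met]
  The lender does not carry Stage 2.
So the borrower prevails.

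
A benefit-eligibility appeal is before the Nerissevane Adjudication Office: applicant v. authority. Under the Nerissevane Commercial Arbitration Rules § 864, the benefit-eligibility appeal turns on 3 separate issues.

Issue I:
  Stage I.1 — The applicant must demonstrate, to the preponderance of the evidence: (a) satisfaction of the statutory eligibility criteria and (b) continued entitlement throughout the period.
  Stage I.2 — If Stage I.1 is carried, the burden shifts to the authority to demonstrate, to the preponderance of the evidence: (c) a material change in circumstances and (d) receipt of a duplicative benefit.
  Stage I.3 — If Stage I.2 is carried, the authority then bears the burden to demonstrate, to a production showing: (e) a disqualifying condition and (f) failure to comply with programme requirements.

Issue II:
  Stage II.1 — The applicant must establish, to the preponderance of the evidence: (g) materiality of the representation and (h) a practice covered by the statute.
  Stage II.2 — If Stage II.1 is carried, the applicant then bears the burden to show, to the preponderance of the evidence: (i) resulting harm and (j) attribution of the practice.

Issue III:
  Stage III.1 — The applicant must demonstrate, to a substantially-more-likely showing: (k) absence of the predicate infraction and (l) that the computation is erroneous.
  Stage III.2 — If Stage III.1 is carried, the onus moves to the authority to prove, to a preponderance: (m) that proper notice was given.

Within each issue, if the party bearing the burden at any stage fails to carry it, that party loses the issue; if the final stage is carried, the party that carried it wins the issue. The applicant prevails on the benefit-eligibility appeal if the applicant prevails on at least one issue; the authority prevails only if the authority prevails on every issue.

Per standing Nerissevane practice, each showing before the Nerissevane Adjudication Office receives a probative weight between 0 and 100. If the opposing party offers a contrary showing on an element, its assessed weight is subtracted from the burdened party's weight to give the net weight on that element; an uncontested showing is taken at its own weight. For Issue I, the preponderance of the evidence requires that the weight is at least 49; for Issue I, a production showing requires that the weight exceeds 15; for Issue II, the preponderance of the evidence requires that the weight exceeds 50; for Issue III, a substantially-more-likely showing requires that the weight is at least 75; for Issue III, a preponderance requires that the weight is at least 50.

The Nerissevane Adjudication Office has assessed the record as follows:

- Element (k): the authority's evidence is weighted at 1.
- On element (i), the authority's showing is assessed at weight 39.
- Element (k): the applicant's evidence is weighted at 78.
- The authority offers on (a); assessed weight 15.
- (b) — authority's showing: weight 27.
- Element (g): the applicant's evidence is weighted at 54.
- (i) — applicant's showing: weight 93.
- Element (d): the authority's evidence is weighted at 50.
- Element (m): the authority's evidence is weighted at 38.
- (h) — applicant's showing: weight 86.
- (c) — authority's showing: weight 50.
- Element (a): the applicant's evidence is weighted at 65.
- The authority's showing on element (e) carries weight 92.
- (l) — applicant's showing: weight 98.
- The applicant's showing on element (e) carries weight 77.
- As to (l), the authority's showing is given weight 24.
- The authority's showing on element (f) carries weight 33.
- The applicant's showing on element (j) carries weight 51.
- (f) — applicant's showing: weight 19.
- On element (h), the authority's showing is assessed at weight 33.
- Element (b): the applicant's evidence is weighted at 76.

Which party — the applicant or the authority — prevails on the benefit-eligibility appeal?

applicant

— Issue I —
Stage I.1 — burden on applicant; standard: the preponderance of the evidence (weight is at least 49).
    (a): 65 − 15 = 50 ≥ 49 [met]
    (b): 76 − 27 = 49 ≥ 49 [met]
  Stage I.1 carried; the burden shifts to the authority.
Stage I.2 — burden on authority; standard: the preponderance of the evidence (weight is at least 49).
    (c): 50 ≥ 49 [met]
    (d): 50 ≥ 49 [met]
  All elements met. The authority retains the burden for Stage I.3.
Stage I.3 — burden on authority; standard: a production showing (weight exceeds 15).
    (e): 92 − 77 = 15 ≤ 15 [not met]
    (f): 33 − 19 = 14 ≤ 15 [not met]
  Stage I.3 not carried; the authority fails its burden.
The analysis ends at Stage I.3; the applicant prevails on this issue.
— Issue II —
Stage II.1 (applicant, the preponderance of the evidence, weight exceeds 50): (g) 54 > 50 — meets; (h) net 86−33=53 > 50 — meets.
  All elements met. The applicant retains the burden for Stage II.2.
Stage II.2 (applicant, the preponderance of the evidence, weight exceeds 50): (i) net 93−39=54 > 50 — meets; (j) 51 > 50 — meets.
  All elements met at the final stage.
All stages carried — the applicant prevails on this issue.
— Issue III —
Stage III.1 (applicant, a substantially-more-likely showing, weight is at least 75): (k) net 78−1=77 ≥ 75 — meets; (l) net 98−24=74 < 75 — fails.
  The applicant does not carry Stage III.1.
The authority prevails on this issue.
Per-issue: Issue I → applicant; Issue II → applicant; Issue III → authority. The applicant must prevail on at least one issue; overall, the applicant prevails.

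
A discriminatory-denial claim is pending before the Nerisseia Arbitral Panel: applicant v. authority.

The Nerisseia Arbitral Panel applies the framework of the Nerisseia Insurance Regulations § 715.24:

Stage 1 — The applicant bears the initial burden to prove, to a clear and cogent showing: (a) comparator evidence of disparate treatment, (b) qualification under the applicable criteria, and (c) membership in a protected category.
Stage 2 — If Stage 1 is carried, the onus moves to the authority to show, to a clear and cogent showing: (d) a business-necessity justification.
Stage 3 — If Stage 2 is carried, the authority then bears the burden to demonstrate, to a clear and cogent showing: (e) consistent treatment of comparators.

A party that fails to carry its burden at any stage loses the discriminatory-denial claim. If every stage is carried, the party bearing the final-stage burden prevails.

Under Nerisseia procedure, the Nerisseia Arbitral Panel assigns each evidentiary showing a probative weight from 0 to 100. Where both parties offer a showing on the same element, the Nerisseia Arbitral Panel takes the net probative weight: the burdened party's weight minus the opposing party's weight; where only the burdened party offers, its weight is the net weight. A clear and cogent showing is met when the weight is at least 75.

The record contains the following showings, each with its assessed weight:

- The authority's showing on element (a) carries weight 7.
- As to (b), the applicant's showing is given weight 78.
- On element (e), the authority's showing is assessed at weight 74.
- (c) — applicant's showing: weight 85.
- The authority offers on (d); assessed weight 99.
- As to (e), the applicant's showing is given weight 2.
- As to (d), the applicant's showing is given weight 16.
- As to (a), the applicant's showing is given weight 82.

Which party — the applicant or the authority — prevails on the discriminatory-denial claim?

Stage 1 — burden on applicant; standard: a clear and cogent showing (weight is at least 75).
    (a): 82 − 7 = 75 ≥ 75 [met]
    (b): 78 ≥ 75 [met]
    (c): 85 ≥ 75 [met]
  The applicant carries Stage 1; the authority now bears the burden.
Stage 2 — burden on authority; standard: a clear and cogent showing (weight is at least 75).
    (d): 99 − 16 = 83 ≥ 75 [met]
  All elements met. The authority retains the burden for Stage 3.
Stage 3 — burden on authority; standard: a clear and cogent showing (weight is at least 75).
    (e): 74 − 2 = 72 < 75 [not met]
  Not every element is met, so the authority fails to carry Stage 3.
So the applicant prevails.

applicant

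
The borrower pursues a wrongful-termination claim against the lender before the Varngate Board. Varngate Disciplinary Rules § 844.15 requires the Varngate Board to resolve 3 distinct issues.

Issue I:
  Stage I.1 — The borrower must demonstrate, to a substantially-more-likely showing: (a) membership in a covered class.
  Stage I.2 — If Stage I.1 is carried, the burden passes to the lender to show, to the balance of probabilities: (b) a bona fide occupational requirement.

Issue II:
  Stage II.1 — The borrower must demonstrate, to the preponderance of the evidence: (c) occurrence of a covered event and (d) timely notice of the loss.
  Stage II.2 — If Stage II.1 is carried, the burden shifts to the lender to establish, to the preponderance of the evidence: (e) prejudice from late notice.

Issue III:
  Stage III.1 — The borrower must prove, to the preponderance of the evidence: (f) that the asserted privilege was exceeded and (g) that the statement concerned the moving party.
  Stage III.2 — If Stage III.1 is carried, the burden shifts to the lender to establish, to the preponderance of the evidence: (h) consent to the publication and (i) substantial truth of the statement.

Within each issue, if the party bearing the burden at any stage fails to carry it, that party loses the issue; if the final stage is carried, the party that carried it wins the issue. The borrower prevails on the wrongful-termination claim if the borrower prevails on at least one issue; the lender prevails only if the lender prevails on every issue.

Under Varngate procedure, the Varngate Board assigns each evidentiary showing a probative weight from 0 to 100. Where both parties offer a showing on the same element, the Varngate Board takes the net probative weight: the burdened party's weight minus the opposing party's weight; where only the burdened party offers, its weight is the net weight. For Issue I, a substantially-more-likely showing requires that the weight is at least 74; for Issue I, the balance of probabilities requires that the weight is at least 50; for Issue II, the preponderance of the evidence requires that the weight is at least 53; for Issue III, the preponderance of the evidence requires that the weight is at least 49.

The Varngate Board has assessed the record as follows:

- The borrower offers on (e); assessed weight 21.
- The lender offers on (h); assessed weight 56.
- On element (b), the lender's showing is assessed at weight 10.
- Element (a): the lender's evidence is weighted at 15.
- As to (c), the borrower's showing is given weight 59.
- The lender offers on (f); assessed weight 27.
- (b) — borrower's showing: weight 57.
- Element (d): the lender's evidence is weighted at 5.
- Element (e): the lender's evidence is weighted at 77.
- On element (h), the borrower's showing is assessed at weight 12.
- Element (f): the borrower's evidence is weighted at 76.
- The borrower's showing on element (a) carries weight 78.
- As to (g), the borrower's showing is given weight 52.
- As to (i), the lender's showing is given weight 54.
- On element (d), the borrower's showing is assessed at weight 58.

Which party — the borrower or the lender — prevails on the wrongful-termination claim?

— Issue I —
Stage I.1 (borrower, a substantially-more-likely showing, weight is at least 74): (a) net 78−15=63 < 74 — fails.
  Stage I.1 not carried; the borrower fails its burden.
The lender prevails on this issue.
— Issue II —
At Stage II.1 the borrower must meet the preponderance of the evidence (weight is at least 53): on (c) the weight is 59, ≥ 53, so (c) meets the standard; on (d) the weight is 58 less the opposing 5 gives net 53, which does reach 53, so (d) meets the standard.
  Stage II.1 is satisfied; the onus moves to the lender.
At Stage II.2 the lender must meet the preponderance of the evidence (weight is at least 53): on (e) the weight is 77 less the opposing 21 gives net 56, which does reach 53, so (e) meets the standard.
  Stage II.2 carried; the final stage is satisfied.
All stages carried — the lender prevails on this issue.
— Issue III —
Stage III.1 (borrower, the preponderance of the evidence, weight is at least 49): (f) net 76−27=49 ≥ 49 — meets; (g) 52 ≥ 49 — meets.
  Stage III.1 carried; the burden shifts to the lender.
Stage III.2 (lender, the preponderance of the evidence, weight is at least 49): (h) net 56−12=44 < 49 — fails; (i) 54 ≥ 49 — meets.
  Not every element is met, so the lender fails to carry Stage III.2.
So the borrower prevails on this issue.
Per-issue: Issue I → lender; Issue II → lender; Issue III → borrower. The borrower must prevail on at least one issue; overall, the borrower prevails.

borrower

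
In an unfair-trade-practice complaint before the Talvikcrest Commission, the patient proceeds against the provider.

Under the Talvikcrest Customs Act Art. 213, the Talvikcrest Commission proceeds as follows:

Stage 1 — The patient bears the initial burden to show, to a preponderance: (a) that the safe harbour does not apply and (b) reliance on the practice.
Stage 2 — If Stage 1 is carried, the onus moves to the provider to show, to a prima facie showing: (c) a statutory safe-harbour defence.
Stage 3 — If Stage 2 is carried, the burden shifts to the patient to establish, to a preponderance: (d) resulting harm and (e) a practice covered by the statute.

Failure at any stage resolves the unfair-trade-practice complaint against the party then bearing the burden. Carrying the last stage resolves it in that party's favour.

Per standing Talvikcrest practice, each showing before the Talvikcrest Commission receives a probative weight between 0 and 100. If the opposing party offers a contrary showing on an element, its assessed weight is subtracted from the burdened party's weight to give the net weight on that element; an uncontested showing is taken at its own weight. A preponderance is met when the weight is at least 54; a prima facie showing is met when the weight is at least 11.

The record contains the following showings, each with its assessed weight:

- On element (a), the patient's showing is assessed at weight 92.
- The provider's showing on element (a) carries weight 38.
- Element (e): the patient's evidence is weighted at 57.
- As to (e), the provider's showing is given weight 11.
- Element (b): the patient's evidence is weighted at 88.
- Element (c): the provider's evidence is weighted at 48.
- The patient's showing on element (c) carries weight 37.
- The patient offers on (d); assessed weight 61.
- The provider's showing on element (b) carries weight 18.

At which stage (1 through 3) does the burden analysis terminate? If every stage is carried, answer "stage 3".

Stage 1 (patient, a preponderance, weight is at least 54): (a) net 92−38=54 ≥ 54 — meets; (b) net 88−18=70 ≥ 54 — meets.
  Stage 1 carried; the burden shifts to the provider.
Stage 2 (provider, a prima facie showing, weight is at least 11): (c) net 48−37=11 ≥ 11 — meets.
  The provider carries Stage 2; the patient now bears the burden.
Stage 3 (patient, a preponderance, weight is at least 54): (d) 61 ≥ 54 — meets; (e) net 57−11=46 < 54 — fails.
  The patient does not carry Stage 3.
The provider prevails.

stage 3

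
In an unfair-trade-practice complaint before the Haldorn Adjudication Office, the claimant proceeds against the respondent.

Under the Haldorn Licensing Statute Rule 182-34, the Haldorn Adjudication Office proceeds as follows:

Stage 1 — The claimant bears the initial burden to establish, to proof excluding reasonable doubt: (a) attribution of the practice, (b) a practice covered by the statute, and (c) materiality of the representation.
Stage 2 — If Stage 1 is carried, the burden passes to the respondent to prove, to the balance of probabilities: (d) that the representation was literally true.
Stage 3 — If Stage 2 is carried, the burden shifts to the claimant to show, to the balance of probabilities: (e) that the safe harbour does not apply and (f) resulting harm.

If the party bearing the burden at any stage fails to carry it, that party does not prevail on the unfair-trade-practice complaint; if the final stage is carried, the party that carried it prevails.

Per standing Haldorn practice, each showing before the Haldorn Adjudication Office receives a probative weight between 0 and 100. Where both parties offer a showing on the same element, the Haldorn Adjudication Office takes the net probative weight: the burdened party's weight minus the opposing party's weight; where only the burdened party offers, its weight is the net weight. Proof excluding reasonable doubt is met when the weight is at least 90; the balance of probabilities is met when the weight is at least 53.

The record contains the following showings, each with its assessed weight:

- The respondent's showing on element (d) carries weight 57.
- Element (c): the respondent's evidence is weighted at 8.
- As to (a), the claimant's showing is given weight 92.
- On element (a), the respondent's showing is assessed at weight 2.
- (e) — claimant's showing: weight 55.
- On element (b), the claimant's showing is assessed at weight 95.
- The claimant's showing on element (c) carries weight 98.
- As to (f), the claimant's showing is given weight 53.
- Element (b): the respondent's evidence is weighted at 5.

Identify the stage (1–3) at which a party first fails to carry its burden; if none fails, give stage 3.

stage 3

Stage 1 (claimant, proof excluding reasonable doubt, weight is at least 90): (a) net 92−2=90 ≥ 90 — meets; (b) net 95−5=90 ≥ 90 — meets; (c) net 98−8=90 ≥ 90 — meets.
  The claimant carries Stage 1; the respondent now bears the burden.
Stage 2 (respondent, the balance of probabilities, weight is at least 53): (d) 57 ≥ 53 — meets.
  Stage 2 is satisfied; the onus moves to the claimant.
Stage 3 (claimant, the balance of probabilities, weight is at least 53): (e) 55 ≥ 53 — meets; (f) 53 ≥ 53 — meets.
  The claimant carries the last stage.
With every stage satisfied, the claimant prevails.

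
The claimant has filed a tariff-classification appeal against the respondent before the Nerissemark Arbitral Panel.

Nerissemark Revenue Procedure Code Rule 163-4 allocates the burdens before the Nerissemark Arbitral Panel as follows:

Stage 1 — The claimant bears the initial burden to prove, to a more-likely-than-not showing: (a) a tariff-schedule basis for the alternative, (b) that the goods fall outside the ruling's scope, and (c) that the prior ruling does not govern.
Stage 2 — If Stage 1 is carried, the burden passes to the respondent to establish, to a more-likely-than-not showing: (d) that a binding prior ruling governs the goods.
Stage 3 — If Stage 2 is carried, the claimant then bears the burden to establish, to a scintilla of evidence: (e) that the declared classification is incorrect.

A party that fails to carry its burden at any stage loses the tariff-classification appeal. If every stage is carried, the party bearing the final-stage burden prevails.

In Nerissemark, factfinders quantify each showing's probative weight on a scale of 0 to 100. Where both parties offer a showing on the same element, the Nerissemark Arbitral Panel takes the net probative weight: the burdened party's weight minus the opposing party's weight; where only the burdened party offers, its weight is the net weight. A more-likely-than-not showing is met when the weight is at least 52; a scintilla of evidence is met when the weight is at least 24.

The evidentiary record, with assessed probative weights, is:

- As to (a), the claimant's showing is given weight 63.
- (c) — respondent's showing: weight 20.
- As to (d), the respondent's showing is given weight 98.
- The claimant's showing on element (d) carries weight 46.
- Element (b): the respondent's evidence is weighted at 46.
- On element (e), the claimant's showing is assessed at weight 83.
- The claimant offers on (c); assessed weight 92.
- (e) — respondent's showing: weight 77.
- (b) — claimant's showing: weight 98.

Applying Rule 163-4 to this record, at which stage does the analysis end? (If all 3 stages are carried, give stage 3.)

stage 3

Stage 1 — burden on claimant; standard: a more-likely-than-not showing (weight is at least 52).
    (a): 63 ≥ 52 [met]
    (b): 98 − 46 = 52 ≥ 52 [met]
    (c): 92 − 20 = 72 ≥ 52 [met]
  Stage 1 is satisfied; the onus moves to the respondent.
Stage 2 — burden on respondent; standard: a more-likely-than-not showing (weight is at least 52).
    (d): 98 − 46 = 52 ≥ 52 [met]
  The respondent carries Stage 2; the claimant now bears the burden.
Stage 3 — burden on claimant; standard: a scintilla of evidence (weight is at least 24).
    (e): 83 − 77 = 6 < 24 [not met]
  The claimant does not carry Stage 3.
So the respondent prevails.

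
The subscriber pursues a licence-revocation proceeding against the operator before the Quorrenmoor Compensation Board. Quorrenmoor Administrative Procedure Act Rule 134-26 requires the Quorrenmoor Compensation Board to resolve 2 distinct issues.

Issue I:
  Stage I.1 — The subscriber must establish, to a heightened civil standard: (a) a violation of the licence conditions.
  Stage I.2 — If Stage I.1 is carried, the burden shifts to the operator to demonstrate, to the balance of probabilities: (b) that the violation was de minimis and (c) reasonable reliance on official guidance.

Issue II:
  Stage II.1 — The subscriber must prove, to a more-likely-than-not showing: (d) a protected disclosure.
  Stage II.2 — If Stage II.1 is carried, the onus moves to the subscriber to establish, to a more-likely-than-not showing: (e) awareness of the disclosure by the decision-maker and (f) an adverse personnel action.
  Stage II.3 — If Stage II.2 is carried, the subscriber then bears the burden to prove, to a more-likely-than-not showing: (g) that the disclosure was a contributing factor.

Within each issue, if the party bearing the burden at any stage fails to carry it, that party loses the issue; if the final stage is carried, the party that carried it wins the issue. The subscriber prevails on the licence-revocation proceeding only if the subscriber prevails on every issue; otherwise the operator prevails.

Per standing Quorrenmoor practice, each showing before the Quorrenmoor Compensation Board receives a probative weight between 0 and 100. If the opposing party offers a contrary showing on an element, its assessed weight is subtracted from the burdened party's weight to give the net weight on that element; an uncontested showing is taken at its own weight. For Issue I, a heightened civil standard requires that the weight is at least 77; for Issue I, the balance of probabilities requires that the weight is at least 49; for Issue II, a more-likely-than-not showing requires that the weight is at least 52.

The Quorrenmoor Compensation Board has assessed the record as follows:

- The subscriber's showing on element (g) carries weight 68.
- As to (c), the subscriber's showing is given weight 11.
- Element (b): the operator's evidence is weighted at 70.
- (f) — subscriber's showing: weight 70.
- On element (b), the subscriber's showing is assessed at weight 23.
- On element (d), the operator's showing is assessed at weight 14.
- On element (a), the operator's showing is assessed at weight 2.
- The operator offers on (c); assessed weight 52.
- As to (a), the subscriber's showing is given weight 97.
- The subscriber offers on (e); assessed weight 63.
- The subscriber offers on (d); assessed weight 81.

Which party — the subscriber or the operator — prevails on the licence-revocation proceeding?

subscriber

— Issue I —
Stage I.1 — burden on subscriber; standard: a heightened civil standard (weight is at least 77).
    (a): 97 − 2 = 95 ≥ 77 [met]
  All elements met. The burden passes to the operator.
Stage I.2 — burden on operator; standard: the balance of probabilities (weight is at least 49).
    (b): 70 − 23 = 47 < 49 [not met]
    (c): 52 − 11 = 41 < 49 [not met]
  The operator does not carry Stage I.2.
The subscriber prevails on this issue.
— Issue II —
At Stage II.1 the subscriber must meet a more-likely-than-not showing (weight is at least 52): on (d) the weight is 81 less the opposing 14 gives net 67, which does reach 52, so (d) meets the standard.
  Stage II.1 carried; the burden remains with the subscriber.
At Stage II.2 the subscriber must meet a more-likely-than-not showing (weight is at least 52): on (e) the weight is 63, ≥ 52, so (e) meets the standard; on (f) the weight is 70, which does reach 52, so (f) meets the standard.
  Stage II.2 carried; the burden remains with the subscriber.
At Stage II.3 the subscriber must meet a more-likely-than-not showing (weight is at least 52): on (g) the weight is 68, which does reach 52, so (g) meets the standard.
  Stage II.3 carried; the final stage is satisfied.
With every stage satisfied, the subscriber prevails on this issue.
Per-issue: Issue I → subscriber; Issue II → subscriber. The subscriber must prevail on every issue; overall, the subscriber prevails.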